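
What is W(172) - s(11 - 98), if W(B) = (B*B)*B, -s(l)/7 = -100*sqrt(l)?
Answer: 5088448 - 700*I*sqrt(87) ≈ 5.0884e+6 - 6529.2*I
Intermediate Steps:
s(l) = 700*sqrt(l) (s(l) = -(-700)*sqrt(l) = 700*sqrt(l))
W(B) = B**3 (W(B) = B**2*B = B**3)
W(172) - s(11 - 98) = 172**3 - 700*sqrt(11 - 98) = 5088448 - 700*sqrt(-87) = 5088448 - 700*I*sqrt(87)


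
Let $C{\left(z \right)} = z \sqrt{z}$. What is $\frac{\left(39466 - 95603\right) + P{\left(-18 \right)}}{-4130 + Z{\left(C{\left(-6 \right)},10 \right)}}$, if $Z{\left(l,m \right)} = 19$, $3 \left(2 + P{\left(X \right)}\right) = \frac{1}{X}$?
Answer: $\frac{3031507}{221994} \approx 13.656$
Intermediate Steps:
$C{\left(z \right)} = z^{\frac{3}{2}}$
$P{\left(X \right)} = -2 + \frac{1}{3 X}$
$\frac{\left(39466 - 95603\right) + P{\left(-18 \right)}}{-4130 + Z{\left(C{\left(-6 \right)},10 \right)}} = \frac{\left(39466 - 95603\right) - \left(2 - \frac{1}{3 \left(-18\right)}\right)}{-4130 + 19} = \frac{\left(39466 - 95603\right) + \left(-2 + \frac{1}{3} \left(- \frac{1}{18}\right)\right)}{-4111} = \left(-56137 - \frac{109}{54}\right) \left(- \frac{1}{4111}\right) = \left(- \frac{3031507}{54}\right) \left(- \frac{1}{4111}\right) = \frac{3031507}{221994}$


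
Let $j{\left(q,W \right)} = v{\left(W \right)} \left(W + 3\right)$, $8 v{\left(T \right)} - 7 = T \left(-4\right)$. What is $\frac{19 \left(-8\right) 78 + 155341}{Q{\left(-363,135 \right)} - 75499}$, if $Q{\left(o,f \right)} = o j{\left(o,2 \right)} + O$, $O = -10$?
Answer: $- \frac{1147880}{602257} \approx -1.906$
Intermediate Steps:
$v{\left(T \right)} = \frac{7}{8} - \frac{T}{2}$ ($v{\left(T \right)} = \frac{7}{8} + \frac{T \left(-4\right)}{8} = \frac{7}{8} + \frac{\left(-4\right) T}{8} = \frac{7}{8} - \frac{T}{2}$)
$j{\left(q,W \right)} = \left(3 + W\right) \left(\frac{7}{8} - \frac{W}{2}\right)$ ($j{\left(q,W \right)} = \left(\frac{7}{8} - \frac{W}{2}\right) \left(W + 3\right) = \left(\frac{7}{8} - \frac{W}{2}\right) \left(3 + W\right) = \left(3 + W\right) \left(\frac{7}{8} - \frac{W}{2}\right)$)
$Q{\left(o,f \right)} = -10 - \frac{5 o}{8}$ ($Q{\left(o,f \right)} = o \left(- \frac{\left(-7 + 4 \cdot 2\right) \left(3 + 2\right)}{8}\right) - 10 = o \left(\left(- \frac{1}{8}\right) \left(-7 + 8\right) 5\right) - 10 = o \left(\left(- \frac{1}{8}\right) 1 \cdot 5\right) - 10 = o \left(- \frac{5}{8}\right) - 10 = - \frac{5 o}{8} - 10 = -10 - \frac{5 o}{8}$)
$\frac{19 \left(-8\right) 78 + 155341}{Q{\left(-363,135 \right)} - 75499} = \frac{19 \left(-8\right) 78 + 155341}{\left(-10 - - \frac{1815}{8}\right) - 75499} = \frac{\left(-152\right) 78 + 155341}{\left(-10 + \frac{1815}{8}\right) - 75499} = \frac{-11856 + 155341}{\frac{1735}{8} - 75499} = \frac{143485}{- \frac{602257}{8}} = 143485 \left(- \frac{8}{602257}\right) = - \frac{1147880}{602257}$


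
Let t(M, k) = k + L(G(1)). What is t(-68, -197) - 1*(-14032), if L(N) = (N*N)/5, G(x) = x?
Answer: 69176/5 ≈ 13835.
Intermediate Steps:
L(N) = N²/5 (L(N) = N²*(⅕) = N²/5)
t(M, k) = ⅕ + k (t(M, k) = k + (⅕)*1² = k + (⅕)*1 = k + ⅕ = ⅕ + k)
t(-68, -197) - 1*(-14032) = (⅕ - 197) - 1*(-14032) = -984/5 + 14032 = 69176/5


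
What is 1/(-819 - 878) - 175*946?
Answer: -280938351/1697 ≈ -1.6555e+5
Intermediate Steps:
1/(-819 - 878) - 175*946 = 1/(-1697) - 165550 = -1/1697 - 165550 = -280938351/1697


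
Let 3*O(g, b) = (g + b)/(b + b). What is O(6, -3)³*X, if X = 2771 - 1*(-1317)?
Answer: -511/27 ≈ -18.926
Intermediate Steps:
O(g, b) = (b + g)/(6*b) (O(g, b) = ((g + b)/(b + b))/3 = ((b + g)/((2*b)))/3 = ((b + g)*(1/(2*b)))/3 = ((b + g)/(2*b))/3 = (b + g)/(6*b))
X = 4088 (X = 2771 + 1317 = 4088)
O(6, -3)³*X = ((⅙)*(-3 + 6)/(-3))³*4088 = ((⅙)*(-⅓)*3)³*4088 = (-⅙)³*4088 = -1/216*4088 = -511/27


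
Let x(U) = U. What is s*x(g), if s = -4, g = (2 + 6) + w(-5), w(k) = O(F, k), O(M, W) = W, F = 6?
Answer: -12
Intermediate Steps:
w(k) = k
g = 3 (g = (2 + 6) - 5 = 8 - 5 = 3)
s*x(g) = -4*3 = -12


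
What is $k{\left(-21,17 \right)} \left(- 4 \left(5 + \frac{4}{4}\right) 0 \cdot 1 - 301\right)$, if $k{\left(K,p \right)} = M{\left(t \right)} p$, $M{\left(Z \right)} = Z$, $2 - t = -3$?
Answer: $-25585$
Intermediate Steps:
$t = 5$ ($t = 2 - -3 = 2 + 3 = 5$)
$k{\left(K,p \right)} = 5 p$
$k{\left(-21,17 \right)} \left(- 4 \left(5 + \frac{4}{4}\right) 0 \cdot 1 - 301\right) = 5 \cdot 17 \left(- 4 \left(5 + \frac{4}{4}\right) 0 \cdot 1 - 301\right) = 85 \left(- 4 \left(5 + 4 \cdot \frac{1}{4}\right) 0 \cdot 1 - 301\right) = 85 \left(- 4 \left(5 + 1\right) 0 \cdot 1 - 301\right) = 85 \left(\left(-4\right) 6 \cdot 0 \cdot 1 - 301\right) = 85 \left(\left(-24\right) 0 \cdot 1 - 301\right) = 85 \left(0 \cdot 1 - 301\right) = 85 \left(0 - 301\right) = 85 \left(-301\right) = -25585$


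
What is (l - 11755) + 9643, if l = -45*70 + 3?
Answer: -5259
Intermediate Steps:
l = -3147 (l = -3150 + 3 = -3147)
(l - 11755) + 9643 = (-3147 - 11755) + 9643 = -14902 + 9643 = -5259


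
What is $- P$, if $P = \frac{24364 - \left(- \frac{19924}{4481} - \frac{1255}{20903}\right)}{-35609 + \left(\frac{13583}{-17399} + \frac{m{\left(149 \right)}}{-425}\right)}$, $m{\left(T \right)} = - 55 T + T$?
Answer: $\frac{16878183070852956425}{24651033367157083428} \approx 0.68468$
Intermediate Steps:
$m{\left(T \right)} = - 54 T$
$P = - \frac{16878183070852956425}{24651033367157083428}$ ($P = \frac{24364 - \left(- \frac{19924}{4481} - \frac{1255}{20903}\right)}{-35609 + \left(\frac{13583}{-17399} + \frac{\left(-54\right) 149}{-425}\right)} = \frac{24364 - - \frac{422095027}{93666343}}{-35609 + \left(13583 \left(- \frac{1}{17399}\right) - - \frac{8046}{425}\right)} = \frac{24364 + \left(\frac{19924}{4481} + \frac{1255}{20903}\right)}{-35609 + \left(- \frac{13583}{17399} + \frac{8046}{425}\right)} = \frac{24364 + \frac{422095027}{93666343}}{-35609 + \frac{134219579}{7394575}} = \frac{2282508875879}{93666343 \left(- \frac{263179201596}{7394575}\right)} = \frac{2282508875879}{93666343} \left(- \frac{7394575}{263179201596}\right) = - \frac{16878183070852956425}{24651033367157083428} \approx -0.68468$)
$- P = \left(-1\right) \left(- \frac{16878183070852956425}{24651033367157083428}\right) = \frac{16878183070852956425}{24651033367157083428}$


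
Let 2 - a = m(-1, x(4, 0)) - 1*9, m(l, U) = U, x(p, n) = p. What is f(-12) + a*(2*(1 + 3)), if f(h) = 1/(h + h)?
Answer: 1343/24 ≈ 55.958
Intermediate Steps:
f(h) = 1/(2*h)
a = 7 (a = 2 - (4 - 1*9) = 2 - (4 - 9) = 2 - 1*(-5) = 2 + 5 = 7)
f(-12) + a*(2*(1 + 3)) = (½)/(-12) + 7*(2*(1 + 3)) = (½)*(-1/12) + 7*(2*4) = -1/24 + 7*8 = -1/24 + 56 = 1343/24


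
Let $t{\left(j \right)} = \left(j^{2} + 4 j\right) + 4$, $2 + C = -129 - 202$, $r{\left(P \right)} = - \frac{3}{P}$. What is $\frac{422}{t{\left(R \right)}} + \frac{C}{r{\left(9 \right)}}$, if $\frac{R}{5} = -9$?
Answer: $\frac{1847573}{1849} \approx 999.23$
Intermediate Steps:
$R = -45$ ($R = 5 \left(-9\right) = -45$)
$C = -333$ ($C = -2 - 331 = -333$)
$t{\left(j \right)} = 4 + j^{2} + 4 j$
$\frac{422}{t{\left(R \right)}} + \frac{C}{r{\left(9 \right)}} = \frac{422}{4 + \left(-45\right)^{2} + 4 \left(-45\right)} - \frac{333}{\left(-3\right) \frac{1}{9}} = \frac{422}{4 + 2025 - 180} - \frac{333}{\left(-3\right) \frac{1}{9}} = \frac{422}{1849} - \frac{333}{- \frac{1}{3}} = 422 \cdot \frac{1}{1849} - -999 = \frac{422}{1849} + 999 = \frac{1847573}{1849}$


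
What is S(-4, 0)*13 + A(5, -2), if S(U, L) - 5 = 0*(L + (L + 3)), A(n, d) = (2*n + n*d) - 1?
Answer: 64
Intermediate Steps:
A(n, d) = -1 + 2*n + d*n (A(n, d) = (2*n + d*n) - 1 = -1 + 2*n + d*n)
S(U, L) = 5 (S(U, L) = 5 + 0*(L + (L + 3)) = 5 + 0*(L + (3 + L)) = 5 + 0*(3 + 2*L) = 5 + 0 = 5)
S(-4, 0)*13 + A(5, -2) = 5*13 + (-1 + 2*5 - 2*5) = 65 + (-1 + 10 - 10) = 65 - 1 = 64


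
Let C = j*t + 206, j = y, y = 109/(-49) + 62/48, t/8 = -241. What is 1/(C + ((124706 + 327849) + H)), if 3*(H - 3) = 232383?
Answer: 147/78207452 ≈ 1.8796e-6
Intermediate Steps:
t = -1928 (t = 8*(-241) = -1928)
H = 77464 (H = 3 + (1/3)*232383 = 3 + 77461 = 77464)
y = -1097/1176 (y = 109*(-1/49) + 62*(1/48) = -109/49 + 31/24 = -1097/1176 ≈ -0.93282)
j = -1097/1176 ≈ -0.93282
C = 294659/147 (C = -1097/1176*(-1928) + 206 = 264377/147 + 206 = 294659/147 ≈ 2004.5)
1/(C + ((124706 + 327849) + H)) = 1/(294659/147 + ((124706 + 327849) + 77464)) = 1/(294659/147 + (452555 + 77464)) = 1/(294659/147 + 530019) = 1/(78207452/147) = 147/78207452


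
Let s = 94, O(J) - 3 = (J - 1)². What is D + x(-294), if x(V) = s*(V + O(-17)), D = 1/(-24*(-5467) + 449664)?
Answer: 1801864945/580872 ≈ 3102.0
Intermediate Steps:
O(J) = 3 + (-1 + J)² (O(J) = 3 + (J - 1)² = 3 + (-1 + J)²)
D = 1/580872 (D = 1/(131208 + 449664) = 1/580872 ≈ 1.7215e-6)
x(V) = 30738 + 94*V (x(V) = 94*(V + (3 + (-1 - 17)²)) = 94*(V + (3 + (-18)²)) = 94*(V + (3 + 324)) = 94*(V + 327) = 94*(327 + V) = 30738 + 94*V)
D + x(-294) = 1/580872 + (30738 + 94*(-294)) = 1/580872 + (30738 - 27636) = 1/580872 + 3102 = 1801864945/580872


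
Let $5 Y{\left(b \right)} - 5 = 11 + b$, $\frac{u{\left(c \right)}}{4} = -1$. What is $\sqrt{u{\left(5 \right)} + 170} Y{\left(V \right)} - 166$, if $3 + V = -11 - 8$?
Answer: $-166 - \frac{6 \sqrt{166}}{5} \approx -181.46$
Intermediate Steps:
$u{\left(c \right)} = -4$ ($u{\left(c \right)} = 4 \left(-1\right) = -4$)
$V = -22$ ($V = -3 - 19 = -22$)
$Y{\left(b \right)} = \frac{16}{5} + \frac{b}{5}$ ($Y{\left(b \right)} = 1 + \frac{11 + b}{5} = 1 + \left(\frac{11}{5} + \frac{b}{5}\right) = \frac{16}{5} + \frac{b}{5}$)
$\sqrt{u{\left(5 \right)} + 170} Y{\left(V \right)} - 166 = \sqrt{-4 + 170} \left(\frac{16}{5} + \frac{1}{5} \left(-22\right)\right) - 166 = \sqrt{166} \left(\frac{16}{5} - \frac{22}{5}\right) - 166 = \sqrt{166} \left(- \frac{6}{5}\right) - 166 = - \frac{6 \sqrt{166}}{5} - 166 = -166 - \frac{6 \sqrt{166}}{5}$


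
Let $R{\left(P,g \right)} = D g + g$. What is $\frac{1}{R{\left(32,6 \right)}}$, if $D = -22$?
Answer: $- \frac{1}{126} \approx -0.0079365$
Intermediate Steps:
$R{\left(P,g \right)} = - 21 g$ ($R{\left(P,g \right)} = - 22 g + g = - 21 g$)
$\frac{1}{R{\left(32,6 \right)}} = \frac{1}{\left(-21\right) 6} = \frac{1}{-126} = - \frac{1}{126}$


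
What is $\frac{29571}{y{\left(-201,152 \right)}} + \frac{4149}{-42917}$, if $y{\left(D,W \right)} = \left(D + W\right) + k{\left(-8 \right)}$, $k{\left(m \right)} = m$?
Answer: $- \frac{423111700}{815423} \approx -518.89$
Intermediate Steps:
$y{\left(D,W \right)} = -8 + D + W$ ($y{\left(D,W \right)} = \left(D + W\right) - 8 = -8 + D + W$)
$\frac{29571}{y{\left(-201,152 \right)}} + \frac{4149}{-42917} = \frac{29571}{-8 - 201 + 152} + \frac{4149}{-42917} = \frac{29571}{-57} + 4149 \left(- \frac{1}{42917}\right) = 29571 \left(- \frac{1}{57}\right) - \frac{4149}{42917} = - \frac{9857}{19} - \frac{4149}{42917} = - \frac{423111700}{815423}$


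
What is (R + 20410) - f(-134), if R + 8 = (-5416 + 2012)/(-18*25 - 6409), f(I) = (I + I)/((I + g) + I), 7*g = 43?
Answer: 256498475942/12572547 ≈ 20401.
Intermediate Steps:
g = 43/7 (g = (⅐)*43 = 43/7 ≈ 6.1429)
f(I) = 2*I/(43/7 + 2*I) (f(I) = (I + I)/((I + 43/7) + I) = (2*I)/((43/7 + I) + I) = (2*I)/(43/7 + 2*I) = 2*I/(43/7 + 2*I))
R = -51468/6859 (R = -8 + (-5416 + 2012)/(-18*25 - 6409) = -8 - 3404/(-450 - 6409) = -8 - 3404/(-6859) = -8 - 3404*(-1/6859) = -8 + 3404/6859 = -51468/6859 ≈ -7.5037)
(R + 20410) - f(-134) = (-51468/6859 + 20410) - 14*(-134)/(43 + 14*(-134)) = 139940722/6859 - 14*(-134)/(43 - 1876) = 139940722/6859 - 14*(-134)/(-1833) = 139940722/6859 - 14*(-134)*(-1)/1833 = 139940722/6859 - 1*1876/1833 = 139940722/6859 - 1876/1833 = 256498475942/12572547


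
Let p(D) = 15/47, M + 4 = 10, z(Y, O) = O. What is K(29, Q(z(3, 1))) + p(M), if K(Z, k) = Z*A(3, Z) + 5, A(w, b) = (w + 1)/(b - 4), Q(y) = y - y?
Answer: 11702/1175 ≈ 9.9592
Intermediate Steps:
Q(y) = 0
M = 6 (M = -4 + 10 = 6)
p(D) = 15/47 (p(D) = 15*(1/47) = 15/47)
A(w, b) = (1 + w)/(-4 + b)
K(Z, k) = 5 + 4*Z/(-4 + Z) (K(Z, k) = Z*((1 + 3)/(-4 + Z)) + 5 = Z*(4/(-4 + Z)) + 5 = 4*Z/(-4 + Z) + 5 = 5 + 4*Z/(-4 + Z))
K(29, Q(z(3, 1))) + p(M) = (-20 + 9*29)/(-4 + 29) + 15/47 = (-20 + 261)/25 + 15/47 = (1/25)*241 + 15/47 = 241/25 + 15/47 = 11702/1175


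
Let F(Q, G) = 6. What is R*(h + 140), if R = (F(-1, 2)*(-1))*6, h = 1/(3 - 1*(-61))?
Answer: -80649/16 ≈ -5040.6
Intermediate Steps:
h = 1/64 (h = 1/(3 + 61) = 1/64 ≈ 0.015625)
R = -36 (R = (6*(-1))*6 = -6*6 = -36)
R*(h + 140) = -36*(1/64 + 140) = -36*8961/64 = -80649/16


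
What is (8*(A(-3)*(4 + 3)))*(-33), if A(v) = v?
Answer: 5544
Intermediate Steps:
(8*(A(-3)*(4 + 3)))*(-33) = (8*(-3*(4 + 3)))*(-33) = (8*(-3*7))*(-33) = (8*(-21))*(-33) = -168*(-33) = 5544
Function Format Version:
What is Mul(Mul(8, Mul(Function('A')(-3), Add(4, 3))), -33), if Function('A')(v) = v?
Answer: 5544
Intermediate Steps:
Mul(Mul(8, Mul(Function('A')(-3), Add(4, 3))), -33) = Mul(Mul(8, Mul(-3, Add(4, 3))), -33) = Mul(Mul(8, Mul(-3, 7)), -33) = Mul(Mul(8, -21), -33) = Mul(-168, -33) = 5544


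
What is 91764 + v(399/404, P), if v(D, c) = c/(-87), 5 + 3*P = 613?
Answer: 23949796/261 ≈ 91762.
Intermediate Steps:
P = 608/3 (P = -5/3 + (⅓)*613 = -5/3 + 613/3 = 608/3 ≈ 202.67)
v(D, c) = -c/87 (v(D, c) = c*(-1/87) = -c/87)
91764 + v(399/404, P) = 91764 - 1/87*608/3 = 91764 - 608/261 = 23949796/261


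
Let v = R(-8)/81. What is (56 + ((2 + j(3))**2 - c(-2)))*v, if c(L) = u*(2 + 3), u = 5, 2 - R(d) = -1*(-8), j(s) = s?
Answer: -112/27 ≈ -4.1481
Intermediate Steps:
R(d) = -6 (R(d) = 2 - (-1)*(-8) = 2 - 1*8 = 2 - 8 = -6)
c(L) = 25 (c(L) = 5*(2 + 3) = 5*5 = 25)
v = -2/27 (v = -6/81 = -6*1/81 = -2/27 ≈ -0.074074)
(56 + ((2 + j(3))**2 - c(-2)))*v = (56 + ((2 + 3)**2 - 1*25))*(-2/27) = (56 + (5**2 - 25))*(-2/27) = (56 + (25 - 25))*(-2/27) = (56 + 0)*(-2/27) = 56*(-2/27) = -112/27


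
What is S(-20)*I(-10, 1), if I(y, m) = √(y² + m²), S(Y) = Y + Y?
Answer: -40*√101 ≈ -402.00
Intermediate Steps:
S(Y) = 2*Y
I(y, m) = √(m² + y²)
S(-20)*I(-10, 1) = (2*(-20))*√(1² + (-10)²) = -40*√(1 + 100) = -40*√101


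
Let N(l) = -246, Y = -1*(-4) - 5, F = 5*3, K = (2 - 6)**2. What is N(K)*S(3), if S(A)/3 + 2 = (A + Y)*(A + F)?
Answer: -25092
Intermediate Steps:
K = 16 (K = (-4)**2 = 16)
F = 15
Y = -1 (Y = 4 - 5 = -1)
S(A) = -6 + 3*(-1 + A)*(15 + A) (S(A) = -6 + 3*((A - 1)*(A + 15)) = -6 + 3*((-1 + A)*(15 + A)) = -6 + 3*(-1 + A)*(15 + A))
N(K)*S(3) = -246*(-51 + 3*3**2 + 42*3) = -246*(-51 + 3*9 + 126) = -246*(-51 + 27 + 126) = -246*102 = -25092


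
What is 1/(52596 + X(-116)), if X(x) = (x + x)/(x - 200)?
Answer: 79/4155142 ≈ 1.9013e-5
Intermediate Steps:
X(x) = 2*x/(-200 + x) (X(x) = (2*x)/(-200 + x) = 2*x/(-200 + x))
1/(52596 + X(-116)) = 1/(52596 + 2*(-116)/(-200 - 116)) = 1/(52596 + 2*(-116)/(-316)) = 1/(52596 + 2*(-116)*(-1/316)) = 1/(52596 + 58/79) = 1/(4155142/79) = 79/4155142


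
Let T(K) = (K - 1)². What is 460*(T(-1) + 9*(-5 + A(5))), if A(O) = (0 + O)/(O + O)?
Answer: -16790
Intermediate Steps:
T(K) = (-1 + K)²
A(O) = ½ (A(O) = O/((2*O)) = O*(1/(2*O)) = ½)
460*(T(-1) + 9*(-5 + A(5))) = 460*((-1 - 1)² + 9*(-5 + ½)) = 460*((-2)² + 9*(-9/2)) = 460*(4 - 81/2) = 460*(-73/2) = -16790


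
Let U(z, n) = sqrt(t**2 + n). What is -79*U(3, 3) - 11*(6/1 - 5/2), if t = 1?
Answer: -393/2 ≈ -196.50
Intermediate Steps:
U(z, n) = sqrt(1 + n) (U(z, n) = sqrt(1**2 + n) = sqrt(1 + n))
-79*U(3, 3) - 11*(6/1 - 5/2) = -79*sqrt(1 + 3) - 11*(6/1 - 5/2) = -79*sqrt(4) - 11*(6*1 - 5*1/2) = -79*2 - 11*(6 - 5/2) = -158 - 11*7/2 = -158 - 77/2 = -393/2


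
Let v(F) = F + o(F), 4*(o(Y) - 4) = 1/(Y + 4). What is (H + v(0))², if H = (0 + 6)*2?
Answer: 66049/256 ≈ 258.00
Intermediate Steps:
o(Y) = 4 + 1/(4*(4 + Y)) (o(Y) = 4 + 1/(4*(Y + 4)) = 4 + 1/(4*(4 + Y)))
v(F) = F + (65 + 16*F)/(4*(4 + F))
H = 12 (H = 6*2 = 12)
(H + v(0))² = (12 + (65/4 + 0² + 8*0)/(4 + 0))² = (12 + (65/4 + 0 + 0)/4)² = (12 + (¼)*(65/4))² = (12 + 65/16)² = (257/16)² = 66049/256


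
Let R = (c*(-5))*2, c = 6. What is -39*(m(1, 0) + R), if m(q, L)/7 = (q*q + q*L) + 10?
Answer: -663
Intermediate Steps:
m(q, L) = 70 + 7*q**2 + 7*L*q (m(q, L) = 7*((q*q + q*L) + 10) = 7*((q**2 + L*q) + 10) = 7*(10 + q**2 + L*q) = 70 + 7*q**2 + 7*L*q)
R = -60 (R = (6*(-5))*2 = -30*2 = -60)
-39*(m(1, 0) + R) = -39*((70 + 7*1**2 + 7*0*1) - 60) = -39*((70 + 7*1 + 0) - 60) = -39*((70 + 7 + 0) - 60) = -39*(77 - 60) = -39*17 = -663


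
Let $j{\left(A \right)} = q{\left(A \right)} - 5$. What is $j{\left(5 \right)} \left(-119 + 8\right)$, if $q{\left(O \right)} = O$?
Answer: $0$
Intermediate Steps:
$j{\left(A \right)} = -5 + A$ ($j{\left(A \right)} = A - 5 = -5 + A$)
$j{\left(5 \right)} \left(-119 + 8\right) = \left(-5 + 5\right) \left(-119 + 8\right) = 0 \left(-111\right) = 0$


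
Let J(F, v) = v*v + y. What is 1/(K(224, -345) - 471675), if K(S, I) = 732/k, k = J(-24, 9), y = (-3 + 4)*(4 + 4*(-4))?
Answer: -23/10848281 ≈ -2.1202e-6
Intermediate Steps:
y = -12 (y = 1*(4 - 16) = 1*(-12) = -12)
J(F, v) = -12 + v**2 (J(F, v) = v*v - 12 = v**2 - 12 = -12 + v**2)
k = 69 (k = -12 + 9**2 = -12 + 81 = 69)
K(S, I) = 244/23 (K(S, I) = 732/69 = 732*(1/69) = 244/23)
1/(K(224, -345) - 471675) = 1/(244/23 - 471675) = 1/(-10848281/23) = -23/10848281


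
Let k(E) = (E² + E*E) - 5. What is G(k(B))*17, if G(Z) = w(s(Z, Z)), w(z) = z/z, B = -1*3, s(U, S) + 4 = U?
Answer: 17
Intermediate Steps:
s(U, S) = -4 + U
B = -3
w(z) = 1
k(E) = -5 + 2*E² (k(E) = (E² + E²) - 5 = 2*E² - 5 = -5 + 2*E²)
G(Z) = 1
G(k(B))*17 = 1*17 = 17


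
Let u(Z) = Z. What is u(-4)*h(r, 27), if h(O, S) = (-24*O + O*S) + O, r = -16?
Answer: 256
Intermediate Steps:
h(O, S) = -23*O + O*S
u(-4)*h(r, 27) = -(-64)*(-23 + 27) = -(-64)*4 = -4*(-64) = 256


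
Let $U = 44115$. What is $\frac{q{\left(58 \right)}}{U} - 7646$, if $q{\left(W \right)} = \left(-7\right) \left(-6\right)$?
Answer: $- \frac{112434416}{14705} \approx -7646.0$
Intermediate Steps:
$q{\left(W \right)} = 42$
$\frac{q{\left(58 \right)}}{U} - 7646 = \frac{42}{44115} - 7646 = 42 \cdot \frac{1}{44115} - 7646 = \frac{14}{14705} - 7646 = - \frac{112434416}{14705}$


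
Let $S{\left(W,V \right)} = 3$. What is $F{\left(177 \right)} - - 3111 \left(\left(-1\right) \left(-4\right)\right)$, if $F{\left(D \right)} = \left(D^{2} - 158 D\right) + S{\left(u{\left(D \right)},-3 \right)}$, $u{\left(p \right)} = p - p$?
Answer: $15810$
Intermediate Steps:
$u{\left(p \right)} = 0$
$F{\left(D \right)} = 3 + D^{2} - 158 D$ ($F{\left(D \right)} = \left(D^{2} - 158 D\right) + 3 = 3 + D^{2} - 158 D$)
$F{\left(177 \right)} - - 3111 \left(\left(-1\right) \left(-4\right)\right) = \left(3 + 177^{2} - 27966\right) - - 3111 \left(\left(-1\right) \left(-4\right)\right) = \left(3 + 31329 - 27966\right) - \left(-3111\right) 4 = 3366 - -12444 = 3366 + 12444 = 15810$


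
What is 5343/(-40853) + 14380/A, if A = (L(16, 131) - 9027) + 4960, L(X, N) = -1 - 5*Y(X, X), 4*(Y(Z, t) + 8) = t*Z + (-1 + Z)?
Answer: -2443190741/713579351 ≈ -3.4239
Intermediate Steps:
Y(Z, t) = -33/4 + Z/4 + Z*t/4 (Y(Z, t) = -8 + (t*Z + (-1 + Z))/4 = -8 + (Z*t + (-1 + Z))/4 = -8 + (-1 + Z + Z*t)/4 = -8 + (-¼ + Z/4 + Z*t/4) = -33/4 + Z/4 + Z*t/4)
L(X, N) = 161/4 - 5*X/4 - 5*X²/4 (L(X, N) = -1 - 5*(-33/4 + X/4 + X*X/4) = -1 - 5*(-33/4 + X/4 + X²/4) = -1 + (165/4 - 5*X/4 - 5*X²/4) = 161/4 - 5*X/4 - 5*X²/4)
A = -17467/4 (A = ((161/4 - 5/4*16 - 5/4*16²) - 9027) + 4960 = ((161/4 - 20 - 5/4*256) - 9027) + 4960 = ((161/4 - 20 - 320) - 9027) + 4960 = (-1199/4 - 9027) + 4960 = -37307/4 + 4960 = -17467/4 ≈ -4366.8)
5343/(-40853) + 14380/A = 5343/(-40853) + 14380/(-17467/4) = 5343*(-1/40853) + 14380*(-4/17467) = -5343/40853 - 57520/17467 = -2443190741/713579351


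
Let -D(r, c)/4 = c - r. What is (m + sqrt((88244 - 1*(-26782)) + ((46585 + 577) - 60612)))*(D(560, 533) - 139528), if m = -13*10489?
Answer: 19010892940 - 278840*sqrt(25394) ≈ 1.8966e+10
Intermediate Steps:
m = -136357
D(r, c) = -4*c + 4*r (D(r, c) = -4*(c - r) = -4*c + 4*r)
(m + sqrt((88244 - 1*(-26782)) + ((46585 + 577) - 60612)))*(D(560, 533) - 139528) = (-136357 + sqrt((88244 - 1*(-26782)) + ((46585 + 577) - 60612)))*((-4*533 + 4*560) - 139528) = (-136357 + sqrt((88244 + 26782) + (47162 - 60612)))*((-2132 + 2240) - 139528) = (-136357 + sqrt(115026 - 13450))*(108 - 139528) = (-136357 + sqrt(101576))*(-139420) = (-136357 + 2*sqrt(25394))*(-139420) = 19010892940 - 278840*sqrt(25394)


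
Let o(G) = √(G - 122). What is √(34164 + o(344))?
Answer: √(34164 + √222) ≈ 184.88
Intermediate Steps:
o(G) = √(-122 + G)
√(34164 + o(344)) = √(34164 + √(-122 + 344)) = √(34164 + √222)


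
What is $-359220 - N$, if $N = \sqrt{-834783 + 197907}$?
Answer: $-359220 - 6 i \sqrt{17691} \approx -3.5922 \cdot 10^{5} - 798.04 i$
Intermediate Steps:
$N = 6 i \sqrt{17691}$ ($N = \sqrt{-636876} = 6 i \sqrt{17691} \approx 798.04 i$)
$-359220 - N = -359220 - 6 i \sqrt{17691}$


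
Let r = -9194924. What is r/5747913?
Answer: -9194924/5747913 ≈ -1.5997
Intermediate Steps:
r/5747913 = -9194924/5747913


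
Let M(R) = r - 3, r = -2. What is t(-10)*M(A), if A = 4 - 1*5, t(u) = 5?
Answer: -25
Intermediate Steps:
A = -1 (A = 4 - 5 = -1)
M(R) = -5 (M(R) = -2 - 3 = -5)
t(-10)*M(A) = 5*(-5) = -25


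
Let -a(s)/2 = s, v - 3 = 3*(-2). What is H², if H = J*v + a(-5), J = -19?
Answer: 4489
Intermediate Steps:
v = -3 (v = 3 + 3*(-2) = 3 - 6 = -3)
a(s) = -2*s
H = 67 (H = -19*(-3) - 2*(-5) = 57 + 10 = 67)
H² = 67² = 4489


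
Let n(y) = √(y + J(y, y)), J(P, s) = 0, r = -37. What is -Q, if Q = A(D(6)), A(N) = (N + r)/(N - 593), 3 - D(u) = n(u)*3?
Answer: -10003/174023 - 834*√6/174023 ≈ -0.069220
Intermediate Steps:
n(y) = √y (n(y) = √(y + 0) = √y)
D(u) = 3 - 3*√u (D(u) = 3 - √u*3 = 3 - 3*√u)
A(N) = (-37 + N)/(-593 + N) (A(N) = (N - 37)/(N - 593) = (-37 + N)/(-593 + N))
Q = (-34 - 3*√6)/(-590 - 3*√6) (Q = (-37 + (3 - 3*√6))/(-593 + (3 - 3*√6)) = (-34 - 3*√6)/(-590 - 3*√6) ≈ 0.069220)
-Q = -(10003/174023 + 834*√6/174023) = -10003/174023 - 834*√6/174023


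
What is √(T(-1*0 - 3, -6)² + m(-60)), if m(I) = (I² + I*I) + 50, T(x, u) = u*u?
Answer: √8546 ≈ 92.445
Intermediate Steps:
T(x, u) = u²
m(I) = 50 + 2*I² (m(I) = (I² + I²) + 50 = 2*I² + 50 = 50 + 2*I²)
√(T(-1*0 - 3, -6)² + m(-60)) = √(((-6)²)² + (50 + 2*(-60)²)) = √(36² + (50 + 2*3600)) = √(1296 + (50 + 7200)) = √(1296 + 7250) = √8546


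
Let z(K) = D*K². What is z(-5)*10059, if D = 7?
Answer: 1760325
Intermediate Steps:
z(K) = 7*K²
z(-5)*10059 = (7*(-5)²)*10059 = (7*25)*10059 = 175*10059 = 1760325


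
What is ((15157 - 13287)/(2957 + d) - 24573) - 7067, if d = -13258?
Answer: -325925510/10301 ≈ -31640.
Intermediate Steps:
((15157 - 13287)/(2957 + d) - 24573) - 7067 = ((15157 - 13287)/(2957 - 13258) - 24573) - 7067 = (1870/(-10301) - 24573) - 7067 = (1870*(-1/10301) - 24573) - 7067 = (-1870/10301 - 24573) - 7067 = -253128343/10301 - 7067 = -325925510/10301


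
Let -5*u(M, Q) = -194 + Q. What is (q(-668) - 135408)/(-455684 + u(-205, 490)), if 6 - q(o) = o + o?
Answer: 335165/1139358 ≈ 0.29417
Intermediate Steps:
q(o) = 6 - 2*o (q(o) = 6 - (o + o) = 6 - 2*o)
u(M, Q) = 194/5 - Q/5 (u(M, Q) = -(-194 + Q)/5 = 194/5 - Q/5)
(q(-668) - 135408)/(-455684 + u(-205, 490)) = ((6 - 2*(-668)) - 135408)/(-455684 + (194/5 - ⅕*490)) = ((6 + 1336) - 135408)/(-455684 + (194/5 - 98)) = (1342 - 135408)/(-455684 - 296/5) = -134066/(-2278716/5) = -134066*(-5/2278716) = 335165/1139358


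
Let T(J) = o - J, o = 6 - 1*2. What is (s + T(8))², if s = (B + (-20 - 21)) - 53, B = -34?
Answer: 17424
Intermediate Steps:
o = 4 (o = 6 - 2 = 4)
T(J) = 4 - J
s = -128 (s = (-34 + (-20 - 21)) - 53 = (-34 - 41) - 53 = -75 - 53 = -128)
(s + T(8))² = (-128 + (4 - 1*8))² = (-128 + (4 - 8))² = (-128 - 4)² = (-132)² = 17424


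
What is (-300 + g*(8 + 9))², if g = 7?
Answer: 32761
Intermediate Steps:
(-300 + g*(8 + 9))² = (-300 + 7*(8 + 9))² = (-300 + 7*17)² = (-300 + 119)² = (-181)² = 32761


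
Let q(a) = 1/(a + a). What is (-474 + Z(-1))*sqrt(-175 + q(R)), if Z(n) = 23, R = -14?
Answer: -5863*I*sqrt(203)/14 ≈ -5966.8*I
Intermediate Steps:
q(a) = 1/(2*a)
(-474 + Z(-1))*sqrt(-175 + q(R)) = (-474 + 23)*sqrt(-175 + (1/2)/(-14)) = -451*sqrt(-175 + (1/2)*(-1/14)) = -451*sqrt(-175 - 1/28) = -5863*I*sqrt(203)/14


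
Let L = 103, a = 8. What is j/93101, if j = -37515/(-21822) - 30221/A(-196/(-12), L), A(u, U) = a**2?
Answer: -109513617/21670933568 ≈ -0.0050535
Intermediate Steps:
A(u, U) = 64 (A(u, U) = 8**2 = 64)
j = -109513617/232768 (j = -37515/(-21822) - 30221/64 = -37515*(-1/21822) - 30221*1/64 = 12505/7274 - 30221/64 = -109513617/232768 ≈ -470.48)
j/93101 = -109513617/232768/93101 = -109513617/232768*1/93101 = -109513617/21670933568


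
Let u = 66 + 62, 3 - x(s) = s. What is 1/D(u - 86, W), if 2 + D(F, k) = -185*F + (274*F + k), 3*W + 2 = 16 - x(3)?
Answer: 3/11222 ≈ 0.00026733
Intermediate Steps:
x(s) = 3 - s
u = 128
W = 14/3 (W = -2/3 + (16 - (3 - 1*3))/3 = -2/3 + (16 - (3 - 3))/3 = -2/3 + (16 - 1*0)/3 = -2/3 + (16 + 0)/3 = -2/3 + (1/3)*16 = -2/3 + 16/3 = 14/3 ≈ 4.6667)
D(F, k) = -2 + k + 89*F (D(F, k) = -2 + (-185*F + (274*F + k)) = -2 + (-185*F + (k + 274*F)) = -2 + (k + 89*F) = -2 + k + 89*F)
1/D(u - 86, W) = 1/(-2 + 14/3 + 89*(128 - 86)) = 1/(-2 + 14/3 + 89*42) = 1/(-2 + 14/3 + 3738) = 1/(11222/3) = 3/11222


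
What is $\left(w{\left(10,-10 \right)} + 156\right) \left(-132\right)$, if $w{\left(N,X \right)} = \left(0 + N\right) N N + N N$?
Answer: $-165792$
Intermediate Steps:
$w{\left(N,X \right)} = N^{2} + N^{3}$ ($w{\left(N,X \right)} = N N N + N^{2} = N^{2} N + N^{2} = N^{3} + N^{2} = N^{2} + N^{3}$)
$\left(w{\left(10,-10 \right)} + 156\right) \left(-132\right) = \left(10^{2} \left(1 + 10\right) + 156\right) \left(-132\right) = \left(100 \cdot 11 + 156\right) \left(-132\right) = \left(1100 + 156\right) \left(-132\right) = 1256 \left(-132\right) = -165792$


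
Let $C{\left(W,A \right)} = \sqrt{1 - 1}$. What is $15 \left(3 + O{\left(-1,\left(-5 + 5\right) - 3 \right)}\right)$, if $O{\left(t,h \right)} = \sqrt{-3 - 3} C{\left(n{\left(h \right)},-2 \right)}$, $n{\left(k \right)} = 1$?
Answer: $45$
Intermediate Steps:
$C{\left(W,A \right)} = 0$ ($C{\left(W,A \right)} = \sqrt{0} = 0$)
$O{\left(t,h \right)} = 0$ ($O{\left(t,h \right)} = \sqrt{-3 - 3} \cdot 0 = \sqrt{-6} \cdot 0 = i \sqrt{6} \cdot 0 = 0$)
$15 \left(3 + O{\left(-1,\left(-5 + 5\right) - 3 \right)}\right) = 15 \left(3 + 0\right) = 15 \cdot 3 = 45$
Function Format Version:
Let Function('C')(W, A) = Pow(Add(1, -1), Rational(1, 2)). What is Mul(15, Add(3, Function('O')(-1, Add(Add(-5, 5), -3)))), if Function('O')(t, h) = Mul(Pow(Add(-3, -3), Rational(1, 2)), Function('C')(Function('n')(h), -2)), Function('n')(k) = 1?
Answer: 45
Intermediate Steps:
Function('C')(W, A) = 0 (Function('C')(W, A) = Pow(0, Rational(1, 2)) = 0)
Function('O')(t, h) = 0 (Function('O')(t, h) = Mul(Pow(Add(-3, -3), Rational(1, 2)), 0) = Mul(Pow(-6, Rational(1, 2)), 0) = Mul(Mul(I, Pow(6, Rational(1, 2))), 0) = 0)
Mul(15, Add(3, Function('O')(-1, Add(Add(-5, 5), -3)))) = Mul(15, Add(3, 0)) = Mul(15, 3) = 45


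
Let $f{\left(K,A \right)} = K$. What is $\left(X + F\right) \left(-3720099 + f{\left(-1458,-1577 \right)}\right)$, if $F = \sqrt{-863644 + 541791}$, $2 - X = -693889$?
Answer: $-2582354908287 - 3721557 i \sqrt{321853} \approx -2.5824 \cdot 10^{12} - 2.1113 \cdot 10^{9} i$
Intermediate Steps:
$X = 693891$ ($X = 2 - -693889 = 2 + 693889 = 693891$)
$F = i \sqrt{321853}$ ($F = \sqrt{-321853} = i \sqrt{321853} \approx 567.32 i$)
$\left(X + F\right) \left(-3720099 + f{\left(-1458,-1577 \right)}\right) = \left(693891 + i \sqrt{321853}\right) \left(-3720099 - 1458\right) = \left(693891 + i \sqrt{321853}\right) \left(-3721557\right) = -2582354908287 - 3721557 i \sqrt{321853}$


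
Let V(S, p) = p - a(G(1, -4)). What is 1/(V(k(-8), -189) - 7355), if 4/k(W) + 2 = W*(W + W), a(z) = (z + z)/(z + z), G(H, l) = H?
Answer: -1/7545 ≈ -0.00013254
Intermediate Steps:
a(z) = 1 (a(z) = (2*z)/((2*z)) = (2*z)*(1/(2*z)) = 1)
k(W) = 4/(-2 + 2*W²) (k(W) = 4/(-2 + W*(W + W)) = 4/(-2 + W*(2*W)) = 4/(-2 + 2*W²))
V(S, p) = -1 + p (V(S, p) = p - 1*1 = p - 1 = -1 + p)
1/(V(k(-8), -189) - 7355) = 1/((-1 - 189) - 7355) = 1/(-190 - 7355) = 1/(-7545) = -1/7545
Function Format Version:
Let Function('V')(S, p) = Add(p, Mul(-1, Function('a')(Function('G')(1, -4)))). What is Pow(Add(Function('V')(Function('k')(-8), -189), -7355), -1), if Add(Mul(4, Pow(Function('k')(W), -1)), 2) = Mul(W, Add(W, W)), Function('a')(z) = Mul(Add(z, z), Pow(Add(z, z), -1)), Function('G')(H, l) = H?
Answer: Rational(-1, 7545) ≈ -0.00013254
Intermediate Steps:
Function('a')(z) = 1 (Function('a')(z) = Mul(Mul(2, z), Pow(Mul(2, z), -1)) = Mul(Mul(2, z), Mul(Rational(1, 2), Pow(z, -1))) = 1)
Function('k')(W) = Mul(4, Pow(Add(-2, Mul(2, Pow(W, 2))), -1)) (Function('k')(W) = Mul(4, Pow(Add(-2, Mul(W, Add(W, W))), -1)) = Mul(4, Pow(Add(-2, Mul(W, Mul(2, W))), -1)) = Mul(4, Pow(Add(-2, Mul(2, Pow(W, 2))), -1)))
Function('V')(S, p) = Add(-1, p) (Function('V')(S, p) = Add(p, Mul(-1, 1)) = Add(p, -1) = Add(-1, p))
Pow(Add(Function('V')(Function('k')(-8), -189), -7355), -1) = Pow(Add(Add(-1, -189), -7355), -1) = Pow(Add(-190, -7355), -1) = Pow(-7545, -1) = Rational(-1, 7545)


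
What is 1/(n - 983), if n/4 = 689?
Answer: 1/1773 ≈ 0.00056402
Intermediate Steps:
n = 2756 (n = 4*689 = 2756)
1/(n - 983) = 1/(2756 - 983) = 1/1773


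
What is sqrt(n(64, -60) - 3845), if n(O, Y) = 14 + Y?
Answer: I*sqrt(3891) ≈ 62.378*I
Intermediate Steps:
sqrt(n(64, -60) - 3845) = sqrt((14 - 60) - 3845) = sqrt(-46 - 3845) = sqrt(-3891) = I*sqrt(3891)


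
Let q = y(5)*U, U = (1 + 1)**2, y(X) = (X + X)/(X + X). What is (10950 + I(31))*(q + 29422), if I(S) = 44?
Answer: 323509444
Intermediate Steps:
y(X) = 1 (y(X) = (2*X)/((2*X)) = (2*X)*(1/(2*X)) = 1)
U = 4 (U = 2**2 = 4)
q = 4 (q = 1*4 = 4)
(10950 + I(31))*(q + 29422) = (10950 + 44)*(4 + 29422) = 10994*29426 = 323509444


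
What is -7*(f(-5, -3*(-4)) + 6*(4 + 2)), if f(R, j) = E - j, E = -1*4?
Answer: -140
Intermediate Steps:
E = -4
f(R, j) = -4 - j
-7*(f(-5, -3*(-4)) + 6*(4 + 2)) = -7*((-4 - (-3)*(-4)) + 6*(4 + 2)) = -7*((-4 - 1*12) + 6*6) = -7*((-4 - 12) + 36) = -7*(-16 + 36) = -7*20 = -140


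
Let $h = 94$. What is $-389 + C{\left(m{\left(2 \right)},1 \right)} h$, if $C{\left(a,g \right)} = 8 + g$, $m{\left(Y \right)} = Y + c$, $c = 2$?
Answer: $457$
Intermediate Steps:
$m{\left(Y \right)} = 2 + Y$ ($m{\left(Y \right)} = Y + 2 = 2 + Y$)
$-389 + C{\left(m{\left(2 \right)},1 \right)} h = -389 + \left(8 + 1\right) 94 = -389 + 9 \cdot 94 = -389 + 846 = 457$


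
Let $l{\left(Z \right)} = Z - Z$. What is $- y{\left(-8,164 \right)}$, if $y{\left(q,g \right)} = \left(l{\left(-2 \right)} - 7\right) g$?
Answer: $1148$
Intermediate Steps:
$l{\left(Z \right)} = 0$
$y{\left(q,g \right)} = - 7 g$ ($y{\left(q,g \right)} = \left(0 - 7\right) g = - 7 g$)
$- y{\left(-8,164 \right)} = - \left(-7\right) 164 = \left(-1\right) \left(-1148\right) = 1148$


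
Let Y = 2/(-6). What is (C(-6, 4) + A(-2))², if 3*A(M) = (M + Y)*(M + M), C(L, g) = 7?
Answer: 8281/81 ≈ 102.23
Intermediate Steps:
Y = -⅓ (Y = 2*(-⅙) = -⅓ ≈ -0.33333)
A(M) = 2*M*(-⅓ + M)/3 (A(M) = ((M - ⅓)*(M + M))/3 = ((-⅓ + M)*(2*M))/3 = (2*M*(-⅓ + M))/3 = 2*M*(-⅓ + M)/3)
(C(-6, 4) + A(-2))² = (7 + (2/9)*(-2)*(-1 + 3*(-2)))² = (7 + (2/9)*(-2)*(-1 - 6))² = (7 + (2/9)*(-2)*(-7))² = (7 + 28/9)² = (91/9)² = 8281/81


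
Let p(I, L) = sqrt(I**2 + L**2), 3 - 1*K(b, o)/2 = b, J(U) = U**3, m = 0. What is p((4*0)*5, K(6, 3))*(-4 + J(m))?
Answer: -24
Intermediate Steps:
K(b, o) = 6 - 2*b
p((4*0)*5, K(6, 3))*(-4 + J(m)) = sqrt(((4*0)*5)**2 + (6 - 2*6)**2)*(-4 + 0**3) = sqrt((0*5)**2 + (6 - 12)**2)*(-4 + 0) = sqrt(0**2 + (-6)**2)*(-4) = sqrt(0 + 36)*(-4) = sqrt(36)*(-4) = 6*(-4) = -24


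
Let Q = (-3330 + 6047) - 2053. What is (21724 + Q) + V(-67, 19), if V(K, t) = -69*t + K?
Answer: 21010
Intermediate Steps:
Q = 664 (Q = 2717 - 2053 = 664)
V(K, t) = K - 69*t
(21724 + Q) + V(-67, 19) = (21724 + 664) + (-67 - 69*19) = 22388 + (-67 - 1311) = 22388 - 1378 = 21010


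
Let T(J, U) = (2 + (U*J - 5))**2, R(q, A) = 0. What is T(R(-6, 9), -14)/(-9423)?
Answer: -1/1047 ≈ -0.00095511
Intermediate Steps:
T(J, U) = (-3 + J*U)**2 (T(J, U) = (2 + (J*U - 5))**2 = (2 + (-5 + J*U))**2 = (-3 + J*U)**2)
T(R(-6, 9), -14)/(-9423) = (-3 + 0*(-14))**2/(-9423) = (-3 + 0)**2*(-1/9423) = (-3)**2*(-1/9423) = 9*(-1/9423) = -1/1047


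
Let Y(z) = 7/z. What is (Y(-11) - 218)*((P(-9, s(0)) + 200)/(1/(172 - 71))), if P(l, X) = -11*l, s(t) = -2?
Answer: -72628595/11 ≈ -6.6026e+6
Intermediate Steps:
(Y(-11) - 218)*((P(-9, s(0)) + 200)/(1/(172 - 71))) = (7/(-11) - 218)*((-11*(-9) + 200)/(1/(172 - 71))) = (7*(-1/11) - 218)*((99 + 200)/(1/101)) = (-7/11 - 218)*(299/(1/101)) = -719095*101/11 = -2405/11*30199 = -72628595/11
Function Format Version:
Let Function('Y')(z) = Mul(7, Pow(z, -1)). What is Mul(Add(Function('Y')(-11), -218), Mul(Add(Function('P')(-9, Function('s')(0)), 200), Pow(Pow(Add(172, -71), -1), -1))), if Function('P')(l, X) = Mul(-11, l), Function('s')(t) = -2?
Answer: Rational(-72628595, 11) ≈ -6.6026e+6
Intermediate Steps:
Mul(Add(Function('Y')(-11), -218), Mul(Add(Function('P')(-9, Function('s')(0)), 200), Pow(Pow(Add(172, -71), -1), -1))) = Mul(Add(Mul(7, Pow(-11, -1)), -218), Mul(Add(Mul(-11, -9), 200), Pow(Pow(Add(172, -71), -1), -1))) = Mul(Add(Mul(7, Rational(-1, 11)), -218), Mul(Add(99, 200), Pow(Pow(101, -1), -1))) = Mul(Add(Rational(-7, 11), -218), Mul(299, Pow(Rational(1, 101), -1))) = Mul(Rational(-2405, 11), Mul(299, 101)) = Mul(Rational(-2405, 11), 30199) = Rational(-72628595, 11)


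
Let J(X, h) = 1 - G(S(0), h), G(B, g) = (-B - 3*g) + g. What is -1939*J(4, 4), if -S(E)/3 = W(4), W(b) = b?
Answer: 5817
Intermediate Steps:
S(E) = -12 (S(E) = -3*4 = -12)
G(B, g) = -B - 2*g
J(X, h) = -11 + 2*h (J(X, h) = 1 - (-1*(-12) - 2*h) = 1 - (12 - 2*h) = 1 + (-12 + 2*h) = -11 + 2*h)
-1939*J(4, 4) = -1939*(-11 + 2*4) = -1939*(-11 + 8) = -1939*(-3) = 5817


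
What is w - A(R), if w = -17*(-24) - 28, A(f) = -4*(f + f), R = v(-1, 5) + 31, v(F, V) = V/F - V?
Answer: 548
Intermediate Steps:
v(F, V) = -V + V/F
R = 21 (R = (-1*5 + 5/(-1)) + 31 = (-5 + 5*(-1)) + 31 = (-5 - 5) + 31 = -10 + 31 = 21)
A(f) = -8*f
w = 380 (w = 408 - 28 = 380)
w - A(R) = 380 - (-8)*21 = 380 - 1*(-168) = 380 + 168 = 548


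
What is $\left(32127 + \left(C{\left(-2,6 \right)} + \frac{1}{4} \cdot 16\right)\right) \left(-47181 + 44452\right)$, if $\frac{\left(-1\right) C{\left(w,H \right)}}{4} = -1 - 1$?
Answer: $-87707331$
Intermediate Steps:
$C{\left(w,H \right)} = 8$ ($C{\left(w,H \right)} = - 4 \left(-1 - 1\right) = \left(-4\right) \left(-2\right) = 8$)
$\left(32127 + \left(C{\left(-2,6 \right)} + \frac{1}{4} \cdot 16\right)\right) \left(-47181 + 44452\right) = \left(32127 + \left(8 + \frac{1}{4} \cdot 16\right)\right) \left(-47181 + 44452\right) = \left(32127 + \left(8 + \frac{1}{4} \cdot 16\right)\right) \left(-2729\right) = \left(32127 + \left(8 + 4\right)\right) \left(-2729\right) = \left(32127 + 12\right) \left(-2729\right) = 32139 \left(-2729\right) = -87707331$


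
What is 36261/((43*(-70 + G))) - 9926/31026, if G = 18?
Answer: -573614161/34687068 ≈ -16.537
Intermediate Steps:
36261/((43*(-70 + G))) - 9926/31026 = 36261/((43*(-70 + 18))) - 9926/31026 = 36261/((43*(-52))) - 9926*1/31026 = 36261/(-2236) - 4963/15513 = 36261*(-1/2236) - 4963/15513 = -36261/2236 - 4963/15513 = -573614161/34687068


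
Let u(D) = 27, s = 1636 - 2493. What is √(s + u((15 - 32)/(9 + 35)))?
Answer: I*√830 ≈ 28.81*I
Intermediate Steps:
s = -857
√(s + u((15 - 32)/(9 + 35))) = √(-857 + 27) = √(-830) = I*√830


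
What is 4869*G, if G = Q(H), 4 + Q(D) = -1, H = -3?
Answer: -24345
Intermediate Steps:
Q(D) = -5 (Q(D) = -4 - 1 = -5)
G = -5
4869*G = 4869*(-5) = -24345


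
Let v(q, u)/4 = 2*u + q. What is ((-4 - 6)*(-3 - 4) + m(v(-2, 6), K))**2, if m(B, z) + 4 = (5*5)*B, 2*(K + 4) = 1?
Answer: 1136356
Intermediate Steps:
K = -7/2 (K = -4 + (1/2)*1 = -4 + 1/2 = -7/2 ≈ -3.5000)
v(q, u) = 4*q + 8*u (v(q, u) = 4*(2*u + q) = 4*(q + 2*u) = 4*q + 8*u)
m(B, z) = -4 + 25*B (m(B, z) = -4 + (5*5)*B = -4 + 25*B)
((-4 - 6)*(-3 - 4) + m(v(-2, 6), K))**2 = ((-4 - 6)*(-3 - 4) + (-4 + 25*(4*(-2) + 8*6)))**2 = (-10*(-7) + (-4 + 25*(-8 + 48)))**2 = (70 + (-4 + 25*40))**2 = (70 + (-4 + 1000))**2 = (70 + 996)**2 = 1066**2 = 1136356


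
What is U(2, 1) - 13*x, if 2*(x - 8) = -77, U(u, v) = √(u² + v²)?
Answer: 793/2 + √5 ≈ 398.74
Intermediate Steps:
x = -61/2 (x = 8 + (½)*(-77) = 8 - 77/2 = -61/2 ≈ -30.500)
U(2, 1) - 13*x = √(2² + 1²) - 13*(-61/2) = √(4 + 1) + 793/2 = √5 + 793/2 = 793/2 + √5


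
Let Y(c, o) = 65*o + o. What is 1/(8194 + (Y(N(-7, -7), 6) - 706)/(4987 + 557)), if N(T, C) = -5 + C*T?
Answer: 2772/22713613 ≈ 0.00012204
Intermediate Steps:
Y(c, o) = 66*o
1/(8194 + (Y(N(-7, -7), 6) - 706)/(4987 + 557)) = 1/(8194 + (66*6 - 706)/(4987 + 557)) = 1/(8194 + (396 - 706)/5544) = 1/(8194 - 310*1/5544) = 1/(8194 - 155/2772) = 1/(22713613/2772) = 2772/22713613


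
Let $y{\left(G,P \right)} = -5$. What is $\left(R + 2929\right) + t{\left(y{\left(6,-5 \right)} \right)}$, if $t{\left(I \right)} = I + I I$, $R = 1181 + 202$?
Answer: $4332$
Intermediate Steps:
$R = 1383$
$t{\left(I \right)} = I + I^{2}$
$\left(R + 2929\right) + t{\left(y{\left(6,-5 \right)} \right)} = \left(1383 + 2929\right) - 5 \left(1 - 5\right) = 4312 - -20 = 4312 + 20 = 4332$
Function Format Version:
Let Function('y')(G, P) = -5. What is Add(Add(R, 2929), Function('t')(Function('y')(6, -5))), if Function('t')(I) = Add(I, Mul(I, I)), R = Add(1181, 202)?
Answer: 4332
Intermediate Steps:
R = 1383
Function('t')(I) = Add(I, Pow(I, 2))
Add(Add(R, 2929), Function('t')(Function('y')(6, -5))) = Add(Add(1383, 2929), Mul(-5, Add(1, -5))) = Add(4312, Mul(-5, -4)) = Add(4312, 20) = 4332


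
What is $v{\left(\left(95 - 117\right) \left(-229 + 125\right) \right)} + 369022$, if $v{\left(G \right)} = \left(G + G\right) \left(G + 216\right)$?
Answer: $11827326$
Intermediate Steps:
$v{\left(G \right)} = 2 G \left(216 + G\right)$
$v{\left(\left(95 - 117\right) \left(-229 + 125\right) \right)} + 369022 = 2 \left(95 - 117\right) \left(-229 + 125\right) \left(216 + \left(95 - 117\right) \left(-229 + 125\right)\right) + 369022 = 2 \left(\left(-22\right) \left(-104\right)\right) \left(216 - -2288\right) + 369022 = 2 \cdot 2288 \left(216 + 2288\right) + 369022 = 2 \cdot 2288 \cdot 2504 + 369022 = 11458304 + 369022 = 11827326$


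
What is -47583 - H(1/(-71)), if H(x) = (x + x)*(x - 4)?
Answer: -239866473/5041 ≈ -47583.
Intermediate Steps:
H(x) = 2*x*(-4 + x) (H(x) = (2*x)*(-4 + x) = 2*x*(-4 + x))
-47583 - H(1/(-71)) = -47583 - 2*(-4 + 1/(-71))/(-71) = -47583 - 2*(-1)*(-4 - 1/71)/71 = -47583 - 2*(-1)*(-285)/(71*71) = -47583 - 1*570/5041 = -47583 - 570/5041 = -239866473/5041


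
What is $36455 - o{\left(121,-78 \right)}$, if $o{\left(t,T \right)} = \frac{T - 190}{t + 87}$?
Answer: $\frac{1895727}{52} \approx 36456.0$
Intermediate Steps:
$o{\left(t,T \right)} = \frac{-190 + T}{87 + t}$
$36455 - o{\left(121,-78 \right)} = 36455 - \frac{-190 - 78}{87 + 121} = 36455 - \frac{1}{208} \left(-268\right) = 36455 - - \frac{67}{52} = 36455 + \frac{67}{52} = \frac{1895727}{52}$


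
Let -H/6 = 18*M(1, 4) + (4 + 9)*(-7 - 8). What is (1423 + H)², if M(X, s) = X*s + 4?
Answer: 2989441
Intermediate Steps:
M(X, s) = 4 + X*s
H = 306 (H = -6*(18*(4 + 1*4) + (4 + 9)*(-7 - 8)) = -6*(18*(4 + 4) + 13*(-15)) = -6*(18*8 - 195) = -6*(144 - 195) = -6*(-51) = 306)
(1423 + H)² = (1423 + 306)² = 1729² = 2989441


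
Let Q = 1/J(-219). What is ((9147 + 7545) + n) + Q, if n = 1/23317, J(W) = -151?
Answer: 58770288798/3520867 ≈ 16692.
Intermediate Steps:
n = 1/23317 ≈ 4.2887e-5
Q = -1/151 (Q = 1/(-151) = -1/151 ≈ -0.0066225)
((9147 + 7545) + n) + Q = ((9147 + 7545) + 1/23317) - 1/151 = (16692 + 1/23317) - 1/151 = 389207365/23317 - 1/151 = 58770288798/3520867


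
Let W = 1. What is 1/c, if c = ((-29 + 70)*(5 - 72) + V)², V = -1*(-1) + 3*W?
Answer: 1/7524049 ≈ 1.3291e-7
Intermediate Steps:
V = 4 (V = -1*(-1) + 3*1 = 1 + 3 = 4)
c = 7524049 (c = ((-29 + 70)*(5 - 72) + 4)² = (41*(-67) + 4)² = (-2747 + 4)² = (-2743)² = 7524049)
1/c = 1/7524049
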